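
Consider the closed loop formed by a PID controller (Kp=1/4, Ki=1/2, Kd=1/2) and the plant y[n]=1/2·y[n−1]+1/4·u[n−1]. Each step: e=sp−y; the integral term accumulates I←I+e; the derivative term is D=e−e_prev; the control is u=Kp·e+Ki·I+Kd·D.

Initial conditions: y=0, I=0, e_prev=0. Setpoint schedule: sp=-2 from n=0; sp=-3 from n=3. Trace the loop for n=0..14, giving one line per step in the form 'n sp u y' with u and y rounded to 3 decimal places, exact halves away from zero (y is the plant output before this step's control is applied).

0 -2 -2.500 0.000
1 -2 -1.719 -0.625
2 -2 -2.572 -0.742
3 -3 -4.170 -1.014
4 -3 -4.129 -1.550
5 -3 -4.800 -1.807
6 -3 -5.155 -2.104
7 -3 -5.455 -2.341
8 -3 -5.662 -2.534
9 -3 -5.806 -2.682
10 -3 -5.901 -2.793
11 -3 -5.961 -2.872
12 -3 -5.997 -2.926
13 -3 -6.016 -2.962
14 -3 -6.024 -2.985

(exact arithmetic carried between steps; '≈' marks a value shown rounded to 6 d.p. or computed from one; I and e_prev carry over from the previous line; the table rounds u and y to 3 d.p., halves away from zero)
n=0: y=0, sp=-2, e=sp−y=-2; I=-2, D=e−e_prev=-2; u=1/4·(-2)+1/2·(-2)+1/2·(-2)=-2.5; next y=1/2·0+1/4·(-2.5)=-0.625
n=1: y=-0.625, sp=-2, e=sp−y=-1.375; I=-3.375, D=e−e_prev=0.625; u=1/4·(-1.375)+1/2·(-3.375)+1/2·0.625=-1.71875; next y=1/2·(-0.625)+1/4·(-1.71875)≈-0.742188
n=2: y≈-0.742188, sp=-2, e=sp−y≈-1.257813; I≈-4.632813, D=e−e_prev≈0.117188; u=1/4·(-1.257813)+1/2·(-4.632813)+1/2·0.117188≈-2.572266; next y=1/2·(-0.742188)+1/4·(-2.572266)≈-1.014160
n=3: y≈-1.014160, sp=-3, e=sp−y≈-1.985840; I≈-6.618652, D=e−e_prev≈-0.728027; u=1/4·(-1.985840)+1/2·(-6.618652)+1/2·(-0.728027)≈-4.169800; next y=1/2·(-1.014160)+1/4·(-4.169800)≈-1.549530
n=4: y≈-1.549530, sp=-3, e=sp−y≈-1.450470; I≈-8.069122, D=e−e_prev≈0.535370; u=1/4·(-1.450470)+1/2·(-8.069122)+1/2·0.535370≈-4.129494; next y=1/2·(-1.549530)+1/4·(-4.129494)≈-1.807138
n=5: y≈-1.807138, sp=-3, e=sp−y≈-1.192862; I≈-9.261984, D=e−e_prev≈0.257608; u=1/4·(-1.192862)+1/2·(-9.261984)+1/2·0.257608≈-4.800403; next y=1/2·(-1.807138)+1/4·(-4.800403)≈-2.103670
n=6: y≈-2.103670, sp=-3, e=sp−y≈-0.896330; I≈-10.158314, D=e−e_prev≈0.296532; u=1/4·(-0.896330)+1/2·(-10.158314)+1/2·0.296532≈-5.154974; next y=1/2·(-2.103670)+1/4·(-5.154974)≈-2.340578
n=7: y≈-2.340578, sp=-3, e=sp−y≈-0.659422; I≈-10.817735, D=e−e_prev≈0.236908; u=1/4·(-0.659422)+1/2·(-10.817735)+1/2·0.236908≈-5.455269; next y=1/2·(-2.340578)+1/4·(-5.455269)≈-2.534106
n=8: y≈-2.534106, sp=-3, e=sp−y≈-0.465894; I≈-11.283629, D=e−e_prev≈0.193528; u=1/4·(-0.465894)+1/2·(-11.283629)+1/2·0.193528≈-5.661524; next y=1/2·(-2.534106)+1/4·(-5.661524)≈-2.682434
n=9: y≈-2.682434, sp=-3, e=sp−y≈-0.317566; I≈-11.601195, D=e−e_prev≈0.148328; u=1/4·(-0.317566)+1/2·(-11.601195)+1/2·0.148328≈-5.805825; next y=1/2·(-2.682434)+1/4·(-5.805825)≈-2.792673
n=10: y≈-2.792673, sp=-3, e=sp−y≈-0.207327; I≈-11.808521, D=e−e_prev≈0.110239; u=1/4·(-0.207327)+1/2·(-11.808521)+1/2·0.110239≈-5.900973; next y=1/2·(-2.792673)+1/4·(-5.900973)≈-2.871580
n=11: y≈-2.871580, sp=-3, e=sp−y≈-0.128420; I≈-11.936942, D=e−e_prev≈0.078907; u=1/4·(-0.128420)+1/2·(-11.936942)+1/2·0.078907≈-5.961123; next y=1/2·(-2.871580)+1/4·(-5.961123)≈-2.926071
n=12: y≈-2.926071, sp=-3, e=sp−y≈-0.073929; I≈-12.010871, D=e−e_prev≈0.054491; u=1/4·(-0.073929)+1/2·(-12.010871)+1/2·0.054491≈-5.996673; next y=1/2·(-2.926071)+1/4·(-5.996673)≈-2.962203
n=13: y≈-2.962203, sp=-3, e=sp−y≈-0.037797; I≈-12.048668, D=e−e_prev≈0.036133; u=1/4·(-0.037797)+1/2·(-12.048668)+1/2·0.036133≈-6.015717; next y=1/2·(-2.962203)+1/4·(-6.015717)≈-2.985031
n=14: y≈-2.985031, sp=-3, e=sp−y≈-0.014969; I≈-12.063637, D=e−e_prev≈0.022827; u=1/4·(-0.014969)+1/2·(-12.063637)+1/2·0.022827≈-6.024147; next y=1/2·(-2.985031)+1/4·(-6.024147)≈-2.998552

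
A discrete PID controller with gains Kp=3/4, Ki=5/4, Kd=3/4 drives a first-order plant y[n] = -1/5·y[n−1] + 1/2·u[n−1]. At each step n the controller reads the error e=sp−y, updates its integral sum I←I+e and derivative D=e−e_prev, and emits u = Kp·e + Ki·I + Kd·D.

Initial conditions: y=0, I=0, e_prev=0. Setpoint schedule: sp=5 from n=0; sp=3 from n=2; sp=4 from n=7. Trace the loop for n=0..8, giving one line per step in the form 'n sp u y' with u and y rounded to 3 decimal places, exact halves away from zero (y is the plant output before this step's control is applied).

0 5 13.750 0.000
1 5 -2.656 6.875
2 3 20.996 -2.703
3 3 -15.349 11.039
4 3 42.441 -9.882
5 3 -48.114 23.197
6 3 94.156 -28.696
7 4 -126.556 52.817
8 4 221.120 -73.842

(exact arithmetic carried between steps; '≈' marks a value shown rounded to 6 d.p. or computed from one; I and e_prev carry over from the previous line; the table rounds u and y to 3 d.p., halves away from zero)
n=0: y=0, sp=5, e=sp−y=5; I=5, D=e−e_prev=5; u=3/4·5+5/4·5+3/4·5=13.75; next y=-1/5·0+1/2·13.75=6.875
n=1: y=6.875, sp=5, e=sp−y=-1.875; I=3.125, D=e−e_prev=-6.875; u=3/4·(-1.875)+5/4·3.125+3/4·(-6.875)=-2.65625; next y=-1/5·6.875+1/2·(-2.65625)=-2.703125
n=2: y=-2.703125, sp=3, e=sp−y=5.703125; I=8.828125, D=e−e_prev=7.578125; u=3/4·5.703125+5/4·8.828125+3/4·7.578125≈20.996094; next y=-1/5·(-2.703125)+1/2·20.996094≈11.038672
n=3: y≈11.038672, sp=3, e=sp−y≈-8.038672; I≈0.789453, D=e−e_prev≈-13.741797; u=3/4·(-8.038672)+5/4·0.789453+3/4·(-13.741797)≈-15.348535; next y=-1/5·11.038672+1/2·(-15.348535)≈-9.882002
n=4: y≈-9.882002, sp=3, e=sp−y≈12.882002; I≈13.671455, D=e−e_prev≈20.920674; u=3/4·12.882002+5/4·13.671455+3/4·20.920674≈42.441326; next y=-1/5·(-9.882002)+1/2·42.441326≈23.197063
n=5: y≈23.197063, sp=3, e=sp−y≈-20.197063; I≈-6.525608, D=e−e_prev≈-33.079065; u=3/4·(-20.197063)+5/4·(-6.525608)+3/4·(-33.079065)≈-48.114107; next y=-1/5·23.197063+1/2·(-48.114107)≈-28.696466
n=6: y≈-28.696466, sp=3, e=sp−y≈31.696466; I≈25.170858, D=e−e_prev≈51.893529; u=3/4·31.696466+5/4·25.170858+3/4·51.893529≈94.156068; next y=-1/5·(-28.696466)+1/2·94.156068≈52.817327
n=7: y≈52.817327, sp=4, e=sp−y≈-48.817327; I≈-23.646470, D=e−e_prev≈-80.513793; u=3/4·(-48.817327)+5/4·(-23.646470)+3/4·(-80.513793)≈-126.556428; next y=-1/5·52.817327+1/2·(-126.556428)≈-73.841679
n=8: y≈-73.841679, sp=4, e=sp−y≈77.841679; I≈54.195210, D=e−e_prev≈126.659007; u=3/4·77.841679+5/4·54.195210+3/4·126.659007≈221.119527; next y=-1/5·(-73.841679)+1/2·221.119527≈125.328099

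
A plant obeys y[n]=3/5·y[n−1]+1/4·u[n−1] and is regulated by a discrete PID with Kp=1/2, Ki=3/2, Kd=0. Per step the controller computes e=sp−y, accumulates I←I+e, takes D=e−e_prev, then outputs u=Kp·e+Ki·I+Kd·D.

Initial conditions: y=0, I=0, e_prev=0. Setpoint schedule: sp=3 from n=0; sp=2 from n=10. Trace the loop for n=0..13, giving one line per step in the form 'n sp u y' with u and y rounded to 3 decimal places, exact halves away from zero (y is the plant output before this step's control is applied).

0 3 6.000 0.000
1 3 7.500 1.500
2 3 7.200 2.775
3 3 6.158 3.465
4 3 5.153 3.618
5 3 4.544 3.459
6 3 4.350 3.212
7 3 4.427 3.015
8 3 4.603 2.915
9 3 4.761 2.900
10 2 2.850 2.930
11 2 2.374 2.471
12 2 2.457 2.076
13 2 2.776 1.860

(exact arithmetic carried between steps; '≈' marks a value shown rounded to 6 d.p. or computed from one; I and e_prev carry over from the previous line; the table rounds u and y to 3 d.p., halves away from zero)
n=0: y=0, sp=3, e=sp−y=3; I=3, D=e−e_prev=3; u=1/2·3+3/2·3+0·3=6; next y=3/5·0+1/4·6=1.5
n=1: y=1.5, sp=3, e=sp−y=1.5; I=4.5, D=e−e_prev=-1.5; u=1/2·1.5+3/2·4.5+0·(-1.5)=7.5; next y=3/5·1.5+1/4·7.5=2.775
n=2: y=2.775, sp=3, e=sp−y=0.225; I=4.725, D=e−e_prev=-1.275; u=1/2·0.225+3/2·4.725+0·(-1.275)=7.2; next y=3/5·2.775+1/4·7.2=3.465
n=3: y=3.465, sp=3, e=sp−y=-0.465; I=4.26, D=e−e_prev=-0.69; u=1/2·(-0.465)+3/2·4.26+0·(-0.69)=6.1575; next y=3/5·3.465+1/4·6.1575=3.618375
n=4: y=3.618375, sp=3, e=sp−y=-0.618375; I=3.641625, D=e−e_prev=-0.153375; u=1/2·(-0.618375)+3/2·3.641625+0·(-0.153375)=5.15325; next y=3/5·3.618375+1/4·5.15325≈3.459338
n=5: y≈3.459338, sp=3, e=sp−y≈-0.459338; I≈3.182288, D=e−e_prev≈0.159038; u=1/2·(-0.459338)+3/2·3.182288+0·0.159038≈4.543763; next y=3/5·3.459338+1/4·4.543763≈3.211543
n=6: y≈3.211543, sp=3, e=sp−y≈-0.211543; I≈2.970744, D=e−e_prev≈0.247794; u=1/2·(-0.211543)+3/2·2.970744+0·0.247794≈4.350345; next y=3/5·3.211543+1/4·4.350345≈3.014512
n=7: y≈3.014512, sp=3, e=sp−y≈-0.014512; I≈2.956232, D=e−e_prev≈0.197031; u=1/2·(-0.014512)+3/2·2.956232+0·0.197031≈4.427092; next y=3/5·3.014512+1/4·4.427092≈2.915480
n=8: y≈2.915480, sp=3, e=sp−y≈0.084520; I≈3.040752, D=e−e_prev≈0.099032; u=1/2·0.084520+3/2·3.040752+0·0.099032≈4.603388; next y=3/5·2.915480+1/4·4.603388≈2.900135
n=9: y≈2.900135, sp=3, e=sp−y≈0.099865; I≈3.140617, D=e−e_prev≈0.015345; u=1/2·0.099865+3/2·3.140617+0·0.015345≈4.760858; next y=3/5·2.900135+1/4·4.760858≈2.930295
n=10: y≈2.930295, sp=2, e=sp−y≈-0.930295; I≈2.210321, D=e−e_prev≈-1.030160; u=1/2·(-0.930295)+3/2·2.210321+0·(-1.030160)≈2.850334; next y=3/5·2.930295+1/4·2.850334≈2.470761
n=11: y≈2.470761, sp=2, e=sp−y≈-0.470761; I≈1.739560, D=e−e_prev≈0.459535; u=1/2·(-0.470761)+3/2·1.739560+0·0.459535≈2.373960; next y=3/5·2.470761+1/4·2.373960≈2.075947
n=12: y≈2.075947, sp=2, e=sp−y≈-0.075947; I≈1.663614, D=e−e_prev≈0.394814; u=1/2·(-0.075947)+3/2·1.663614+0·0.394814≈2.457448; next y=3/5·2.075947+1/4·2.457448≈1.859930
n=13: y≈1.859930, sp=2, e=sp−y≈0.140070; I≈1.803684, D=e−e_prev≈0.216017; u=1/2·0.140070+3/2·1.803684+0·0.216017≈2.775561; next y=3/5·1.859930+1/4·2.775561≈1.809848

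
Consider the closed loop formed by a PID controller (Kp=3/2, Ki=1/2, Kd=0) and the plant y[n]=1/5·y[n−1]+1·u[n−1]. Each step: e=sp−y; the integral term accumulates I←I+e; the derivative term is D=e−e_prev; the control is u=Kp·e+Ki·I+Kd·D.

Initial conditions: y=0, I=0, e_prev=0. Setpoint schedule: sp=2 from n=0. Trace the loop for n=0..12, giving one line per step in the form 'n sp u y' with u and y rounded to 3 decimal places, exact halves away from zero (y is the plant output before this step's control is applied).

0 2 4.000 0.000
1 2 -3.000 4.000
2 2 8.400 -2.200
3 2 -9.820 7.960
4 2 19.576 -8.228
5 2 -27.627 17.930
6 2 48.350 -24.041
7 2 -73.795 43.542
8 2 122.691 -65.087
9 2 -193.287 109.674
10 2 314.928 -171.352
11 2 -502.415 280.658
12 2 812.138 -446.283

(exact arithmetic carried between steps; '≈' marks a value shown rounded to 6 d.p. or computed from one; I and e_prev carry over from the previous line; the table rounds u and y to 3 d.p., halves away from zero)
n=0: y=0, sp=2, e=sp−y=2; I=2, D=e−e_prev=2; u=3/2·2+1/2·2+0·2=4; next y=1/5·0+1·4=4
n=1: y=4, sp=2, e=sp−y=-2; I=0, D=e−e_prev=-4; u=3/2·(-2)+1/2·0+0·(-4)=-3; next y=1/5·4+1·(-3)=-2.2
n=2: y=-2.2, sp=2, e=sp−y=4.2; I=4.2, D=e−e_prev=6.2; u=3/2·4.2+1/2·4.2+0·6.2=8.4; next y=1/5·(-2.2)+1·8.4=7.96
n=3: y=7.96, sp=2, e=sp−y=-5.96; I=-1.76, D=e−e_prev=-10.16; u=3/2·(-5.96)+1/2·(-1.76)+0·(-10.16)=-9.82; next y=1/5·7.96+1·(-9.82)=-8.228
n=4: y=-8.228, sp=2, e=sp−y=10.228; I=8.468, D=e−e_prev=16.188; u=3/2·10.228+1/2·8.468+0·16.188=19.576; next y=1/5·(-8.228)+1·19.576=17.9304
n=5: y=17.9304, sp=2, e=sp−y=-15.9304; I=-7.4624, D=e−e_prev=-26.1584; u=3/2·(-15.9304)+1/2·(-7.4624)+0·(-26.1584)=-27.6268; next y=1/5·17.9304+1·(-27.6268)=-24.04072
n=6: y=-24.04072, sp=2, e=sp−y=26.04072; I=18.57832, D=e−e_prev=41.97112; u=3/2·26.04072+1/2·18.57832+0·41.97112=48.35024; next y=1/5·(-24.04072)+1·48.35024=43.542096
n=7: y=43.542096, sp=2, e=sp−y=-41.542096; I=-22.963776, D=e−e_prev=-67.582816; u=3/2·(-41.542096)+1/2·(-22.963776)+0·(-67.582816)=-73.795032; next y=1/5·43.542096+1·(-73.795032)≈-65.086613
n=8: y≈-65.086613, sp=2, e=sp−y≈67.086613; I≈44.122837, D=e−e_prev≈108.628709; u=3/2·67.086613+1/2·44.122837+0·108.628709≈122.691338; next y=1/5·(-65.086613)+1·122.691338≈109.674015
n=9: y≈109.674015, sp=2, e=sp−y≈-107.674015; I≈-63.551178, D=e−e_prev≈-174.760628; u=3/2·(-107.674015)+1/2·(-63.551178)+0·(-174.760628)≈-193.286612; next y=1/5·109.674015+1·(-193.286612)≈-171.351809
n=10: y≈-171.351809, sp=2, e=sp−y≈173.351809; I≈109.800630, D=e−e_prev≈281.025824; u=3/2·173.351809+1/2·109.800630+0·281.025824≈314.928028; next y=1/5·(-171.351809)+1·314.928028≈280.657666
n=11: y≈280.657666, sp=2, e=sp−y≈-278.657666; I≈-168.857036, D=e−e_prev≈-452.009475; u=3/2·(-278.657666)+1/2·(-168.857036)+0·(-452.009475)≈-502.415018; next y=1/5·280.657666+1·(-502.415018)≈-446.283484
n=12: y≈-446.283484, sp=2, e=sp−y≈448.283484; I≈279.426448, D=e−e_prev≈726.941151; u=3/2·448.283484+1/2·279.426448+0·726.941151≈812.138451; next y=1/5·(-446.283484)+1·812.138451≈722.881754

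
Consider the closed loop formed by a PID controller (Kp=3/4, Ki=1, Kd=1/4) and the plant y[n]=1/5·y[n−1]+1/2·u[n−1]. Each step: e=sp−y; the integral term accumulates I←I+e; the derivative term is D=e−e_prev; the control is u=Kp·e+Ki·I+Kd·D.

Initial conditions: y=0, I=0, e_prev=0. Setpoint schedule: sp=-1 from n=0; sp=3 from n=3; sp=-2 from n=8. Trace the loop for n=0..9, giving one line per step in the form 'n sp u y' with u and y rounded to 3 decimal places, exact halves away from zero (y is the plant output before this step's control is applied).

0 -1 -2.000 0.000
1 -1 -0.750 -1.000
2 -1 -1.850 -0.575
3 3 6.761 -1.040
4 3 1.260 3.173
5 3 5.957 1.264
6 3 3.282 3.231
7 3 5.430 2.287
8 -2 -5.864 3.173
9 -2 1.375 -2.297

(exact arithmetic carried between steps; '≈' marks a value shown rounded to 6 d.p. or computed from one; I and e_prev carry over from the previous line; the table rounds u and y to 3 d.p., halves away from zero)
n=0: y=0, sp=-1, e=sp−y=-1; I=-1, D=e−e_prev=-1; u=3/4·(-1)+1·(-1)+1/4·(-1)=-2; next y=1/5·0+1/2·(-2)=-1
n=1: y=-1, sp=-1, e=sp−y=0; I=-1, D=e−e_prev=1; u=3/4·0+1·(-1)+1/4·1=-0.75; next y=1/5·(-1)+1/2·(-0.75)=-0.575
n=2: y=-0.575, sp=-1, e=sp−y=-0.425; I=-1.425, D=e−e_prev=-0.425; u=3/4·(-0.425)+1·(-1.425)+1/4·(-0.425)=-1.85; next y=1/5·(-0.575)+1/2·(-1.85)=-1.04
n=3: y=-1.04, sp=3, e=sp−y=4.04; I=2.615, D=e−e_prev=4.465; u=3/4·4.04+1·2.615+1/4·4.465=6.76125; next y=1/5·(-1.04)+1/2·6.76125=3.172625
n=4: y=3.172625, sp=3, e=sp−y=-0.172625; I=2.442375, D=e−e_prev=-4.212625; u=3/4·(-0.172625)+1·2.442375+1/4·(-4.212625)=1.25975; next y=1/5·3.172625+1/2·1.25975=1.2644
n=5: y=1.2644, sp=3, e=sp−y=1.7356; I=4.177975, D=e−e_prev=1.908225; u=3/4·1.7356+1·4.177975+1/4·1.908225≈5.956731; next y=1/5·1.2644+1/2·5.956731≈3.231246
n=6: y≈3.231246, sp=3, e=sp−y≈-0.231246; I≈3.946729, D=e−e_prev≈-1.966846; u=3/4·(-0.231246)+1·3.946729+1/4·(-1.966846)≈3.281584; next y=1/5·3.231246+1/2·3.281584≈2.287041
n=7: y=2.287041, sp=3, e=sp−y=0.712959; I≈4.659688, D=e−e_prev≈0.944205; u=3/4·0.712959+1·4.659688+1/4·0.944205≈5.430459; next y=1/5·2.287041+1/2·5.430459≈3.172638
n=8: y≈3.172638, sp=-2, e=sp−y≈-5.172638; I≈-0.512949, D=e−e_prev≈-5.885597; u=3/4·(-5.172638)+1·(-0.512949)+1/4·(-5.885597)≈-5.863827; next y=1/5·3.172638+1/2·(-5.863827)≈-2.297386
n=9: y≈-2.297386, sp=-2, e=sp−y≈0.297386; I≈-0.215563, D=e−e_prev≈5.470023; u=3/4·0.297386+1·(-0.215563)+1/4·5.470023≈1.374982; next y=1/5·(-2.297386)+1/2·1.374982≈0.228014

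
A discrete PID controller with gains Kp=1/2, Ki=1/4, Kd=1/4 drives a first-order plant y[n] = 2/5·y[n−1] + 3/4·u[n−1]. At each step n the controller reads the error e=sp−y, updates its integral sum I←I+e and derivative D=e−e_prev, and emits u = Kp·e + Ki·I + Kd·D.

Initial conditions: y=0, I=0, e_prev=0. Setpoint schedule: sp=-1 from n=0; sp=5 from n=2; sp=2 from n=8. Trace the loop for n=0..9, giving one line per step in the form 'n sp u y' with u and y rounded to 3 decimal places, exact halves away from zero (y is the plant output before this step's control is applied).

0 -1 -1.000 0.000
1 -1 -0.250 -0.750
2 5 5.238 -0.488
3 5 0.954 3.733
4 5 3.850 2.209
5 5 2.605 3.771
6 5 3.612 3.462
7 5 3.287 4.094
8 2 0.663 4.103
9 2 2.854 2.138

(exact arithmetic carried between steps; '≈' marks a value shown rounded to 6 d.p. or computed from one; I and e_prev carry over from the previous line; the table rounds u and y to 3 d.p., halves away from zero)
n=0: y=0, sp=-1, e=sp−y=-1; I=-1, D=e−e_prev=-1; u=1/2·(-1)+1/4·(-1)+1/4·(-1)=-1; next y=2/5·0+3/4·(-1)=-0.75
n=1: y=-0.75, sp=-1, e=sp−y=-0.25; I=-1.25, D=e−e_prev=0.75; u=1/2·(-0.25)+1/4·(-1.25)+1/4·0.75=-0.25; next y=2/5·(-0.75)+3/4·(-0.25)=-0.4875
n=2: y=-0.4875, sp=5, e=sp−y=5.4875; I=4.2375, D=e−e_prev=5.7375; u=1/2·5.4875+1/4·4.2375+1/4·5.7375=5.2375; next y=2/5·(-0.4875)+3/4·5.2375=3.733125
n=3: y=3.733125, sp=5, e=sp−y=1.266875; I=5.504375, D=e−e_prev=-4.220625; u=1/2·1.266875+1/4·5.504375+1/4·(-4.220625)=0.954375; next y=2/5·3.733125+3/4·0.954375≈2.209031
n=4: y≈2.209031, sp=5, e=sp−y≈2.790969; I≈8.295344, D=e−e_prev≈1.524094; u=1/2·2.790969+1/4·8.295344+1/4·1.524094≈3.850344; next y=2/5·2.209031+3/4·3.850344≈3.771370
n=5: y≈3.771370, sp=5, e=sp−y≈1.228630; I≈9.523973, D=e−e_prev≈-1.562339; u=1/2·1.228630+1/4·9.523973+1/4·(-1.562339)≈2.604723; next y=2/5·3.771370+3/4·2.604723≈3.462091
n=6: y≈3.462091, sp=5, e=sp−y≈1.537909; I≈11.061883, D=e−e_prev≈0.309280; u=1/2·1.537909+1/4·11.061883+1/4·0.309280≈3.611745; next y=2/5·3.462091+3/4·3.611745≈4.093645
n=7: y≈4.093645, sp=5, e=sp−y≈0.906355; I≈11.968238, D=e−e_prev≈-0.631555; u=1/2·0.906355+1/4·11.968238+1/4·(-0.631555)≈3.287348; next y=2/5·4.093645+3/4·3.287348≈4.102969
n=8: y≈4.102969, sp=2, e=sp−y≈-2.102969; I≈9.865268, D=e−e_prev≈-3.009324; u=1/2·(-2.102969)+1/4·9.865268+1/4·(-3.009324)≈0.662501; next y=2/5·4.102969+3/4·0.662501≈2.138064
n=9: y≈2.138064, sp=2, e=sp−y≈-0.138064; I≈9.727205, D=e−e_prev≈1.964905; u=1/2·(-0.138064)+1/4·9.727205+1/4·1.964905≈2.853996; next y=2/5·2.138064+3/4·2.853996≈2.995722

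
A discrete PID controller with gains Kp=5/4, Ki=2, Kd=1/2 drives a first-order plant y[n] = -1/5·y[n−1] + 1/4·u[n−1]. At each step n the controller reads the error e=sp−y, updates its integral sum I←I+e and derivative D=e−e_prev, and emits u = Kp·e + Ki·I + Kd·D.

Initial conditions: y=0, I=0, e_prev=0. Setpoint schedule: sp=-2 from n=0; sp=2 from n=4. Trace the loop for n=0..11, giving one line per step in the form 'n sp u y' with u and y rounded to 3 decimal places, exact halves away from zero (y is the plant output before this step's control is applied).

(exact arithmetic carried between steps; '≈' marks a value shown rounded to 6 d.p. or computed from one; I and e_prev carry over from the previous line; the table rounds u and y to 3 d.p., halves away from zero)
n=0: y=0, sp=-2, e=sp−y=-2; I=-2, D=e−e_prev=-2; u=5/4·(-2)+2·(-2)+1/2·(-2)=-7.5; next y=-1/5·0+1/4·(-7.5)=-1.875
n=1: y=-1.875, sp=-2, e=sp−y=-0.125; I=-2.125, D=e−e_prev=1.875; u=5/4·(-0.125)+2·(-2.125)+1/2·1.875=-3.46875; next y=-1/5·(-1.875)+1/4·(-3.46875)≈-0.492188
n=2: y≈-0.492188, sp=-2, e=sp−y≈-1.507813; I≈-3.632813, D=e−e_prev≈-1.382813; u=5/4·(-1.507813)+2·(-3.632813)+1/2·(-1.382813)≈-9.841797; next y=-1/5·(-0.492188)+1/4·(-9.841797)≈-2.362012
n=3: y≈-2.362012, sp=-2, e=sp−y≈0.362012; I≈-3.270801, D=e−e_prev≈1.869824; u=5/4·0.362012+2·(-3.270801)+1/2·1.869824≈-5.154175; next y=-1/5·(-2.362012)+1/4·(-5.154175)≈-0.816141
n=4: y≈-0.816141, sp=2, e=sp−y≈2.816141; I≈-0.454659, D=e−e_prev≈2.454130; u=5/4·2.816141+2·(-0.454659)+1/2·2.454130≈3.837923; next y=-1/5·(-0.816141)+1/4·3.837923≈1.122709
n=5: y≈1.122709, sp=2, e=sp−y≈0.877291; I≈0.422632, D=e−e_prev≈-1.938850; u=5/4·0.877291+2·0.422632+1/2·(-1.938850)≈0.972452; next y=-1/5·1.122709+1/4·0.972452≈0.018571
n=6: y≈0.018571, sp=2, e=sp−y≈1.981429; I≈2.404060, D=e−e_prev≈1.104138; u=5/4·1.981429+2·2.404060+1/2·1.104138≈7.836976; next y=-1/5·0.018571+1/4·7.836976≈1.955530
n=7: y≈1.955530, sp=2, e=sp−y≈0.044470; I≈2.448531, D=e−e_prev≈-1.936958; u=5/4·0.044470+2·2.448531+1/2·(-1.936958)≈3.984170; next y=-1/5·1.955530+1/4·3.984170≈0.604937
n=8: y≈0.604937, sp=2, e=sp−y≈1.395063; I≈3.843594, D=e−e_prev≈1.350593; u=5/4·1.395063+2·3.843594+1/2·1.350593≈10.106314; next y=-1/5·0.604937+1/4·10.106314≈2.405591
n=9: y≈2.405591, sp=2, e=sp−y≈-0.405591; I≈3.438003, D=e−e_prev≈-1.800655; u=5/4·(-0.405591)+2·3.438003+1/2·(-1.800655)≈5.468690; next y=-1/5·2.405591+1/4·5.468690≈0.886054
n=10: y≈0.886054, sp=2, e=sp−y≈1.113946; I≈4.551949, D=e−e_prev≈1.519537; u=5/4·1.113946+2·4.551949+1/2·1.519537≈11.256098; next y=-1/5·0.886054+1/4·11.256098≈2.636814
n=11: y≈2.636814, sp=2, e=sp−y≈-0.636814; I≈3.915135, D=e−e_prev≈-1.750760; u=5/4·(-0.636814)+2·3.915135+1/2·(-1.750760)≈6.158873; next y=-1/5·2.636814+1/4·6.158873≈1.012355

0 -2 -7.500 0.000
1 -2 -3.469 -1.875
2 -2 -9.842 -0.492
3 -2 -5.154 -2.362
4 2 3.838 -0.816
5 2 0.972 1.123
6 2 7.837 0.019
7 2 3.984 1.956
8 2 10.106 0.605
9 2 5.469 2.406
10 2 11.256 0.886
11 2 6.159 2.637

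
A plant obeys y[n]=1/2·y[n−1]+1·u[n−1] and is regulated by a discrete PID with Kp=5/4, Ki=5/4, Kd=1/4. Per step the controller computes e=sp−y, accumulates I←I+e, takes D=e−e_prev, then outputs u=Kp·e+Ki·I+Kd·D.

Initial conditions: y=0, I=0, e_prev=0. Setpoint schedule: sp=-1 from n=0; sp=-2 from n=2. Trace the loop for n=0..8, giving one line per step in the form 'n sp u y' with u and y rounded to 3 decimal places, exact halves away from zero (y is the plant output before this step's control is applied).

0 -1 -2.750 0.000
1 -1 3.813 -2.750
2 -2 -11.703 2.438
3 -2 19.832 -10.484
4 -2 -41.747 14.590
5 -2 78.650 -34.452
6 -2 -156.704 61.424
7 -2 303.379 -125.992
8 -2 -596.016 240.383

(exact arithmetic carried between steps; '≈' marks a value shown rounded to 6 d.p. or computed from one; I and e_prev carry over from the previous line; the table rounds u and y to 3 d.p., halves away from zero)
n=0: y=0, sp=-1, e=sp−y=-1; I=-1, D=e−e_prev=-1; u=5/4·(-1)+5/4·(-1)+1/4·(-1)=-2.75; next y=1/2·0+1·(-2.75)=-2.75
n=1: y=-2.75, sp=-1, e=sp−y=1.75; I=0.75, D=e−e_prev=2.75; u=5/4·1.75+5/4·0.75+1/4·2.75=3.8125; next y=1/2·(-2.75)+1·3.8125=2.4375
n=2: y=2.4375, sp=-2, e=sp−y=-4.4375; I=-3.6875, D=e−e_prev=-6.1875; u=5/4·(-4.4375)+5/4·(-3.6875)+1/4·(-6.1875)=-11.703125; next y=1/2·2.4375+1·(-11.703125)=-10.484375
n=3: y=-10.484375, sp=-2, e=sp−y=8.484375; I=4.796875, D=e−e_prev=12.921875; u=5/4·8.484375+5/4·4.796875+1/4·12.921875≈19.832031; next y=1/2·(-10.484375)+1·19.832031≈14.589844
n=4: y≈14.589844, sp=-2, e=sp−y≈-16.589844; I≈-11.792969, D=e−e_prev≈-25.074219; u=5/4·(-16.589844)+5/4·(-11.792969)+1/4·(-25.074219)≈-41.747070; next y=1/2·14.589844+1·(-41.747070)≈-34.452148
n=5: y≈-34.452148, sp=-2, e=sp−y≈32.452148; I≈20.659180, D=e−e_prev≈49.041992; u=5/4·32.452148+5/4·20.659180+1/4·49.041992≈78.649658; next y=1/2·(-34.452148)+1·78.649658≈61.423584
n=6: y≈61.423584, sp=-2, e=sp−y≈-63.423584; I≈-42.764404, D=e−e_prev≈-95.875732; u=5/4·(-63.423584)+5/4·(-42.764404)+1/4·(-95.875732)≈-156.703918; next y=1/2·61.423584+1·(-156.703918)≈-125.992126
n=7: y≈-125.992126, sp=-2, e=sp−y≈123.992126; I≈81.227722, D=e−e_prev≈187.415710; u=5/4·123.992126+5/4·81.227722+1/4·187.415710≈303.378738; next y=1/2·(-125.992126)+1·303.378738≈240.382675
n=8: y≈240.382675, sp=-2, e=sp−y≈-242.382675; I≈-161.154953, D=e−e_prev≈-366.374802; u=5/4·(-242.382675)+5/4·(-161.154953)+1/4·(-366.374802)≈-596.015736; next y=1/2·240.382675+1·(-596.015736)≈-475.824398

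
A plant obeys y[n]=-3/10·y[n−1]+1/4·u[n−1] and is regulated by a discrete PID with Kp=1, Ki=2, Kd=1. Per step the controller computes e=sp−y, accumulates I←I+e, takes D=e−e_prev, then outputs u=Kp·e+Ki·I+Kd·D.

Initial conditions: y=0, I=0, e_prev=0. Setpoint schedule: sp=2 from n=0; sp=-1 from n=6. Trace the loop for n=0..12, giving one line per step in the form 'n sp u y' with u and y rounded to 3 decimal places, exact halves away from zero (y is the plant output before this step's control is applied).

(exact arithmetic carried between steps; '≈' marks a value shown rounded to 6 d.p. or computed from one; I and e_prev carry over from the previous line; the table rounds u and y to 3 d.p., halves away from zero)
n=0: y=0, sp=2, e=sp−y=2; I=2, D=e−e_prev=2; u=1·2+2·2+1·2=8; next y=-3/10·0+1/4·8=2
n=1: y=2, sp=2, e=sp−y=0; I=2, D=e−e_prev=-2; u=1·0+2·2+1·(-2)=2; next y=-3/10·2+1/4·2=-0.1
n=2: y=-0.1, sp=2, e=sp−y=2.1; I=4.1, D=e−e_prev=2.1; u=1·2.1+2·4.1+1·2.1=12.4; next y=-3/10·(-0.1)+1/4·12.4=3.13
n=3: y=3.13, sp=2, e=sp−y=-1.13; I=2.97, D=e−e_prev=-3.23; u=1·(-1.13)+2·2.97+1·(-3.23)=1.58; next y=-3/10·3.13+1/4·1.58=-0.544
n=4: y=-0.544, sp=2, e=sp−y=2.544; I=5.514, D=e−e_prev=3.674; u=1·2.544+2·5.514+1·3.674=17.246; next y=-3/10·(-0.544)+1/4·17.246=4.4747
n=5: y=4.4747, sp=2, e=sp−y=-2.4747; I=3.0393, D=e−e_prev=-5.0187; u=1·(-2.4747)+2·3.0393+1·(-5.0187)=-1.4148; next y=-3/10·4.4747+1/4·(-1.4148)=-1.69611
n=6: y=-1.69611, sp=-1, e=sp−y=0.69611; I=3.73541, D=e−e_prev=3.17081; u=1·0.69611+2·3.73541+1·3.17081=11.33774; next y=-3/10·(-1.69611)+1/4·11.33774=3.343268
n=7: y=3.343268, sp=-1, e=sp−y=-4.343268; I=-0.607858, D=e−e_prev=-5.039378; u=1·(-4.343268)+2·(-0.607858)+1·(-5.039378)=-10.598362; next y=-3/10·3.343268+1/4·(-10.598362)≈-3.652571
n=8: y≈-3.652571, sp=-1, e=sp−y≈2.652571; I≈2.044713, D=e−e_prev≈6.995839; u=1·2.652571+2·2.044713+1·6.995839≈13.737836; next y=-3/10·(-3.652571)+1/4·13.737836≈4.530230
n=9: y≈4.530230, sp=-1, e=sp−y≈-5.530230; I≈-3.485517, D=e−e_prev≈-8.182801; u=1·(-5.530230)+2·(-3.485517)+1·(-8.182801)≈-20.684066; next y=-3/10·4.530230+1/4·(-20.684066)≈-6.530085
n=10: y≈-6.530085, sp=-1, e=sp−y≈5.530085; I≈2.044568, D=e−e_prev≈11.060316; u=1·5.530085+2·2.044568+1·11.060316≈20.679538; next y=-3/10·(-6.530085)+1/4·20.679538≈7.128910
n=11: y≈7.128910, sp=-1, e=sp−y≈-8.128910; I≈-6.084342, D=e−e_prev≈-13.658996; u=1·(-8.128910)+2·(-6.084342)+1·(-13.658996)≈-33.956589; next y=-3/10·7.128910+1/4·(-33.956589)≈-10.627820
n=12: y≈-10.627820, sp=-1, e=sp−y≈9.627820; I≈3.543479, D=e−e_prev≈17.756730; u=1·9.627820+2·3.543479+1·17.756730≈34.471508; next y=-3/10·(-10.627820)+1/4·34.471508≈11.806223

0 2 8.000 0.000
1 2 2.000 2.000
2 2 12.400 -0.100
3 2 1.580 3.130
4 2 17.246 -0.544
5 2 -1.415 4.475
6 -1 11.338 -1.696
7 -1 -10.598 3.343
8 -1 13.738 -3.653
9 -1 -20.684 4.530
10 -1 20.680 -6.530
11 -1 -33.957 7.129
12 -1 34.472 -10.628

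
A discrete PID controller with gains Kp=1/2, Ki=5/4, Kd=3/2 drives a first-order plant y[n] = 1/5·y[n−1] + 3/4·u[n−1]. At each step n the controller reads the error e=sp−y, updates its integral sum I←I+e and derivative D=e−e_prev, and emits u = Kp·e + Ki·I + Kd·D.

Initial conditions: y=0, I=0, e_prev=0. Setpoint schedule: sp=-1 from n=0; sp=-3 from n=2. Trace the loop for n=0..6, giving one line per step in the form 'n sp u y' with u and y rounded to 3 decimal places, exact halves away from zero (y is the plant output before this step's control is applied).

0 -1 -3.250 0.000
1 -1 4.922 -2.438
2 -3 -21.772 3.204
3 -3 43.335 -15.688
4 -3 -115.561 29.363
5 -3 269.587 -80.798
6 -3 -665.601 186.031

(exact arithmetic carried between steps; '≈' marks a value shown rounded to 6 d.p. or computed from one; I and e_prev carry over from the previous line; the table rounds u and y to 3 d.p., halves away from zero)
n=0: y=0, sp=-1, e=sp−y=-1; I=-1, D=e−e_prev=-1; u=1/2·(-1)+5/4·(-1)+3/2·(-1)=-3.25; next y=1/5·0+3/4·(-3.25)=-2.4375
n=1: y=-2.4375, sp=-1, e=sp−y=1.4375; I=0.4375, D=e−e_prev=2.4375; u=1/2·1.4375+5/4·0.4375+3/2·2.4375=4.921875; next y=1/5·(-2.4375)+3/4·4.921875≈3.203906
n=2: y≈3.203906, sp=-3, e=sp−y≈-6.203906; I≈-5.766406, D=e−e_prev≈-7.641406; u=1/2·(-6.203906)+5/4·(-5.766406)+3/2·(-7.641406)≈-21.772070; next y=1/5·3.203906+3/4·(-21.772070)≈-15.688271
n=3: y≈-15.688271, sp=-3, e=sp−y≈12.688271; I≈6.921865, D=e−e_prev≈18.892178; u=1/2·12.688271+5/4·6.921865+3/2·18.892178≈43.334734; next y=1/5·(-15.688271)+3/4·43.334734≈29.363396
n=4: y≈29.363396, sp=-3, e=sp−y≈-32.363396; I≈-25.441531, D=e−e_prev≈-45.051668; u=1/2·(-32.363396)+5/4·(-25.441531)+3/2·(-45.051668)≈-115.561113; next y=1/5·29.363396+3/4·(-115.561113)≈-80.798156
n=5: y≈-80.798156, sp=-3, e=sp−y≈77.798156; I≈52.356625, D=e−e_prev≈110.161552; u=1/2·77.798156+5/4·52.356625+3/2·110.161552≈269.587186; next y=1/5·(-80.798156)+3/4·269.587186≈186.030759
n=6: y≈186.030759, sp=-3, e=sp−y≈-189.030759; I≈-136.674134, D=e−e_prev≈-266.828914; u=1/2·(-189.030759)+5/4·(-136.674134)+3/2·(-266.828914)≈-665.601418; next y=1/5·186.030759+3/4·(-665.601418)≈-461.994912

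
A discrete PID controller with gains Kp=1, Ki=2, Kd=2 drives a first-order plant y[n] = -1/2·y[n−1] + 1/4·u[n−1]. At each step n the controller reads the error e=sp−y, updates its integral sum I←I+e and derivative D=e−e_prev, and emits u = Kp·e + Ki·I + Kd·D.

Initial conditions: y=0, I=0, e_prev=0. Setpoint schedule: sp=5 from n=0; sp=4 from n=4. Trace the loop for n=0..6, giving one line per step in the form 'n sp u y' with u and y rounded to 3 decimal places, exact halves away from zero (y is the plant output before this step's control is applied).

(exact arithmetic carried between steps; '≈' marks a value shown rounded to 6 d.p. or computed from one; I and e_prev carry over from the previous line; the table rounds u and y to 3 d.p., halves away from zero)
n=0: y=0, sp=5, e=sp−y=5; I=5, D=e−e_prev=5; u=1·5+2·5+2·5=25; next y=-1/2·0+1/4·25=6.25
n=1: y=6.25, sp=5, e=sp−y=-1.25; I=3.75, D=e−e_prev=-6.25; u=1·(-1.25)+2·3.75+2·(-6.25)=-6.25; next y=-1/2·6.25+1/4·(-6.25)=-4.6875
n=2: y=-4.6875, sp=5, e=sp−y=9.6875; I=13.4375, D=e−e_prev=10.9375; u=1·9.6875+2·13.4375+2·10.9375=58.4375; next y=-1/2·(-4.6875)+1/4·58.4375=16.953125
n=3: y=16.953125, sp=5, e=sp−y=-11.953125; I=1.484375, D=e−e_prev=-21.640625; u=1·(-11.953125)+2·1.484375+2·(-21.640625)=-52.265625; next y=-1/2·16.953125+1/4·(-52.265625)≈-21.542969
n=4: y≈-21.542969, sp=4, e=sp−y≈25.542969; I≈27.027344, D=e−e_prev≈37.496094; u=1·25.542969+2·27.027344+2·37.496094≈154.589844; next y=-1/2·(-21.542969)+1/4·154.589844≈49.418945
n=5: y≈49.418945, sp=4, e=sp−y≈-45.418945; I≈-18.391602, D=e−e_prev≈-70.961914; u=1·(-45.418945)+2·(-18.391602)+2·(-70.961914)≈-224.125977; next y=-1/2·49.418945+1/4·(-224.125977)≈-80.740967
n=6: y≈-80.740967, sp=4, e=sp−y≈84.740967; I≈66.349365, D=e−e_prev≈130.159912; u=1·84.740967+2·66.349365+2·130.159912≈477.759521; next y=-1/2·(-80.740967)+1/4·477.759521≈159.810364

0 5 25.000 0.000
1 5 -6.250 6.250
2 5 58.438 -4.688
3 5 -52.266 16.953
4 4 154.590 -21.543
5 4 -224.126 49.419
6 4 477.760 -80.741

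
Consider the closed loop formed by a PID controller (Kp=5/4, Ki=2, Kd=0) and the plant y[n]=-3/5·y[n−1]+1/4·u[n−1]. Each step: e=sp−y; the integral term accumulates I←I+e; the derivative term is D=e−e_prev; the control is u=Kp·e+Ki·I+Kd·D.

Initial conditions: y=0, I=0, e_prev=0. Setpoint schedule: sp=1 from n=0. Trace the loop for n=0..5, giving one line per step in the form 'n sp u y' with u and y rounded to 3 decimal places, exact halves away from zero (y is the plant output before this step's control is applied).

0 1 3.250 0.000
1 1 2.609 0.813
2 1 5.089 0.165
3 1 3.482 1.173
4 1 6.408 0.166
5 1 3.734 1.502

(exact arithmetic carried between steps; '≈' marks a value shown rounded to 6 d.p. or computed from one; I and e_prev carry over from the previous line; the table rounds u and y to 3 d.p., halves away from zero)
n=0: y=0, sp=1, e=sp−y=1; I=1, D=e−e_prev=1; u=5/4·1+2·1+0·1=3.25; next y=-3/5·0+1/4·3.25=0.8125
n=1: y=0.8125, sp=1, e=sp−y=0.1875; I=1.1875, D=e−e_prev=-0.8125; u=5/4·0.1875+2·1.1875+0·(-0.8125)=2.609375; next y=-3/5·0.8125+1/4·2.609375≈0.164844
n=2: y≈0.164844, sp=1, e=sp−y≈0.835156; I≈2.022656, D=e−e_prev≈0.647656; u=5/4·0.835156+2·2.022656+0·0.647656≈5.089258; next y=-3/5·0.164844+1/4·5.089258≈1.173408
n=3: y≈1.173408, sp=1, e=sp−y≈-0.173408; I≈1.849248, D=e−e_prev≈-1.008564; u=5/4·(-0.173408)+2·1.849248+0·(-1.008564)≈3.481736; next y=-3/5·1.173408+1/4·3.481736≈0.166389
n=4: y≈0.166389, sp=1, e=sp−y≈0.833611; I≈2.682859, D=e−e_prev≈1.007019; u=5/4·0.833611+2·2.682859+0·1.007019≈6.407732; next y=-3/5·0.166389+1/4·6.407732≈1.502100
n=5: y≈1.502100, sp=1, e=sp−y≈-0.502100; I≈2.180760, D=e−e_prev≈-1.335710; u=5/4·(-0.502100)+2·2.180760+0·(-1.335710)≈3.733895; next y=-3/5·1.502100+1/4·3.733895≈0.032214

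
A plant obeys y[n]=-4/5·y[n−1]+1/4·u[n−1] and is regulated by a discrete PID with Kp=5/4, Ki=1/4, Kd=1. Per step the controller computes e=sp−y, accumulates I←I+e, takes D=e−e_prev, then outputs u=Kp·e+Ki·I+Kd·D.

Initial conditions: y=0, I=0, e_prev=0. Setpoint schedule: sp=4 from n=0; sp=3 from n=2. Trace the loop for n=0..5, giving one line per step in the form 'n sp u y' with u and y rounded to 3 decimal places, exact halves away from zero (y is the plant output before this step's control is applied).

(exact arithmetic carried between steps; '≈' marks a value shown rounded to 6 d.p. or computed from one; I and e_prev carry over from the previous line; the table rounds u and y to 3 d.p., halves away from zero)
n=0: y=0, sp=4, e=sp−y=4; I=4, D=e−e_prev=4; u=5/4·4+1/4·4+1·4=10; next y=-4/5·0+1/4·10=2.5
n=1: y=2.5, sp=4, e=sp−y=1.5; I=5.5, D=e−e_prev=-2.5; u=5/4·1.5+1/4·5.5+1·(-2.5)=0.75; next y=-4/5·2.5+1/4·0.75=-1.8125
n=2: y=-1.8125, sp=3, e=sp−y=4.8125; I=10.3125, D=e−e_prev=3.3125; u=5/4·4.8125+1/4·10.3125+1·3.3125=11.90625; next y=-4/5·(-1.8125)+1/4·11.90625≈4.426563
n=3: y≈4.426563, sp=3, e=sp−y≈-1.426563; I≈8.885938, D=e−e_prev≈-6.239063; u=5/4·(-1.426563)+1/4·8.885938+1·(-6.239063)≈-5.800781; next y=-4/5·4.426563+1/4·(-5.800781)≈-4.991445
n=4: y≈-4.991445, sp=3, e=sp−y≈7.991445; I≈16.877383, D=e−e_prev≈9.418008; u=5/4·7.991445+1/4·16.877383+1·9.418008≈23.626660; next y=-4/5·(-4.991445)+1/4·23.626660≈9.899821
n=5: y≈9.899821, sp=3, e=sp−y≈-6.899821; I≈9.977562, D=e−e_prev≈-14.891267; u=5/4·(-6.899821)+1/4·9.977562+1·(-14.891267)≈-21.021653; next y=-4/5·9.899821+1/4·(-21.021653)≈-13.175270

0 4 10.000 0.000
1 4 0.750 2.500
2 3 11.906 -1.813
3 3 -5.801 4.427
4 3 23.627 -4.991
5 3 -21.022 9.900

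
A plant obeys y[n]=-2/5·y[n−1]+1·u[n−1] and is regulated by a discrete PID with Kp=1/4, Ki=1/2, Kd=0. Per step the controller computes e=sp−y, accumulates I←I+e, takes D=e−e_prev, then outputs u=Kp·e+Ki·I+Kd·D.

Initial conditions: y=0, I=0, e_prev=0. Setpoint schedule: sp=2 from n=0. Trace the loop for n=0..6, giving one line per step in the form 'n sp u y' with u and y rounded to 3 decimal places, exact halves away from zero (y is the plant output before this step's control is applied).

0 2 1.500 0.000
1 2 1.375 1.500
2 2 2.169 0.775
3 2 1.968 1.859
4 2 2.514 1.225
5 2 2.302 2.024
6 2 2.689 1.493

(exact arithmetic carried between steps; '≈' marks a value shown rounded to 6 d.p. or computed from one; I and e_prev carry over from the previous line; the table rounds u and y to 3 d.p., halves away from zero)
n=0: y=0, sp=2, e=sp−y=2; I=2, D=e−e_prev=2; u=1/4·2+1/2·2+0·2=1.5; next y=-2/5·0+1·1.5=1.5
n=1: y=1.5, sp=2, e=sp−y=0.5; I=2.5, D=e−e_prev=-1.5; u=1/4·0.5+1/2·2.5+0·(-1.5)=1.375; next y=-2/5·1.5+1·1.375=0.775
n=2: y=0.775, sp=2, e=sp−y=1.225; I=3.725, D=e−e_prev=0.725; u=1/4·1.225+1/2·3.725+0·0.725=2.16875; next y=-2/5·0.775+1·2.16875=1.85875
n=3: y=1.85875, sp=2, e=sp−y=0.14125; I=3.86625, D=e−e_prev=-1.08375; u=1/4·0.14125+1/2·3.86625+0·(-1.08375)≈1.968438; next y=-2/5·1.85875+1·1.968438≈1.224938
n=4: y≈1.224938, sp=2, e=sp−y≈0.775063; I≈4.641313, D=e−e_prev≈0.633813; u=1/4·0.775063+1/2·4.641313+0·0.633813≈2.514422; next y=-2/5·1.224938+1·2.514422≈2.024447
n=5: y≈2.024447, sp=2, e=sp−y≈-0.024447; I≈4.616866, D=e−e_prev≈-0.799509; u=1/4·(-0.024447)+1/2·4.616866+0·(-0.799509)≈2.302321; next y=-2/5·2.024447+1·2.302321≈1.492542
n=6: y≈1.492542, sp=2, e=sp−y≈0.507458; I≈5.124323, D=e−e_prev≈0.531905; u=1/4·0.507458+1/2·5.124323+0·0.531905≈2.689026; next y=-2/5·1.492542+1·2.689026≈2.092009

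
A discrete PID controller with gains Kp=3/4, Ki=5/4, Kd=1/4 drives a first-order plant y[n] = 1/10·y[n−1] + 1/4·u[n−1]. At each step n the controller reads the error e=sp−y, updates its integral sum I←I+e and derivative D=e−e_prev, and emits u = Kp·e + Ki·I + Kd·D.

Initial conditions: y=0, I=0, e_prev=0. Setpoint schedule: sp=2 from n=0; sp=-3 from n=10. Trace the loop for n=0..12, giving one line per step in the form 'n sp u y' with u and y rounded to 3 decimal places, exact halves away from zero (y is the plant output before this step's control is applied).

(exact arithmetic carried between steps; '≈' marks a value shown rounded to 6 d.p. or computed from one; I and e_prev carry over from the previous line; the table rounds u and y to 3 d.p., halves away from zero)
n=0: y=0, sp=2, e=sp−y=2; I=2, D=e−e_prev=2; u=3/4·2+5/4·2+1/4·2=4.5; next y=1/10·0+1/4·4.5=1.125
n=1: y=1.125, sp=2, e=sp−y=0.875; I=2.875, D=e−e_prev=-1.125; u=3/4·0.875+5/4·2.875+1/4·(-1.125)=3.96875; next y=1/10·1.125+1/4·3.96875≈1.104688
n=2: y≈1.104688, sp=2, e=sp−y≈0.895313; I≈3.770313, D=e−e_prev≈0.020313; u=3/4·0.895313+5/4·3.770313+1/4·0.020313≈5.389453; next y=1/10·1.104688+1/4·5.389453≈1.457832
n=3: y≈1.457832, sp=2, e=sp−y≈0.542168; I≈4.312480, D=e−e_prev≈-0.353145; u=3/4·0.542168+5/4·4.312480+1/4·(-0.353145)≈5.708940; next y=1/10·1.457832+1/4·5.708940≈1.573018
n=4: y≈1.573018, sp=2, e=sp−y≈0.426982; I≈4.739462, D=e−e_prev≈-0.115186; u=3/4·0.426982+5/4·4.739462+1/4·(-0.115186)≈6.215767; next y=1/10·1.573018+1/4·6.215767≈1.711244
n=5: y≈1.711244, sp=2, e=sp−y≈0.288756; I≈5.028218, D=e−e_prev≈-0.138225; u=3/4·0.288756+5/4·5.028218+1/4·(-0.138225)≈6.467284; next y=1/10·1.711244+1/4·6.467284≈1.787945
n=6: y≈1.787945, sp=2, e=sp−y≈0.212055; I≈5.240273, D=e−e_prev≈-0.076702; u=3/4·0.212055+5/4·5.240273+1/4·(-0.076702)≈6.690207; next y=1/10·1.787945+1/4·6.690207≈1.851346
n=7: y≈1.851346, sp=2, e=sp−y≈0.148654; I≈5.388927, D=e−e_prev≈-0.063401; u=3/4·0.148654+5/4·5.388927+1/4·(-0.063401)≈6.831799; next y=1/10·1.851346+1/4·6.831799≈1.893084
n=8: y≈1.893084, sp=2, e=sp−y≈0.106916; I≈5.495843, D=e−e_prev≈-0.041738; u=3/4·0.106916+5/4·5.495843+1/4·(-0.041738)≈6.939555; next y=1/10·1.893084+1/4·6.939555≈1.924197
n=9: y≈1.924197, sp=2, e=sp−y≈0.075803; I≈5.571645, D=e−e_prev≈-0.031113; u=3/4·0.075803+5/4·5.571645+1/4·(-0.031113)≈7.013630; next y=1/10·1.924197+1/4·7.013630≈1.945827
n=10: y≈1.945827, sp=-3, e=sp−y≈-4.945827; I≈0.625818, D=e−e_prev≈-5.021630; u=3/4·(-4.945827)+5/4·0.625818+1/4·(-5.021630)≈-4.182506; next y=1/10·1.945827+1/4·(-4.182506)≈-0.851044
n=11: y≈-0.851044, sp=-3, e=sp−y≈-2.148956; I≈-1.523138, D=e−e_prev≈2.796871; u=3/4·(-2.148956)+5/4·(-1.523138)+1/4·2.796871≈-2.816423; next y=1/10·(-0.851044)+1/4·(-2.816423)≈-0.789210
n=12: y≈-0.789210, sp=-3, e=sp−y≈-2.210790; I≈-3.733928, D=e−e_prev≈-0.061834; u=3/4·(-2.210790)+5/4·(-3.733928)+1/4·(-0.061834)≈-6.340961; next y=1/10·(-0.789210)+1/4·(-6.340961)≈-1.664161

0 2 4.500 0.000
1 2 3.969 1.125
2 2 5.389 1.105
3 2 5.709 1.458
4 2 6.216 1.573
5 2 6.467 1.711
6 2 6.690 1.788
7 2 6.832 1.851
8 2 6.940 1.893
9 2 7.014 1.924
10 -3 -4.183 1.946
11 -3 -2.816 -0.851
12 -3 -6.341 -0.789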